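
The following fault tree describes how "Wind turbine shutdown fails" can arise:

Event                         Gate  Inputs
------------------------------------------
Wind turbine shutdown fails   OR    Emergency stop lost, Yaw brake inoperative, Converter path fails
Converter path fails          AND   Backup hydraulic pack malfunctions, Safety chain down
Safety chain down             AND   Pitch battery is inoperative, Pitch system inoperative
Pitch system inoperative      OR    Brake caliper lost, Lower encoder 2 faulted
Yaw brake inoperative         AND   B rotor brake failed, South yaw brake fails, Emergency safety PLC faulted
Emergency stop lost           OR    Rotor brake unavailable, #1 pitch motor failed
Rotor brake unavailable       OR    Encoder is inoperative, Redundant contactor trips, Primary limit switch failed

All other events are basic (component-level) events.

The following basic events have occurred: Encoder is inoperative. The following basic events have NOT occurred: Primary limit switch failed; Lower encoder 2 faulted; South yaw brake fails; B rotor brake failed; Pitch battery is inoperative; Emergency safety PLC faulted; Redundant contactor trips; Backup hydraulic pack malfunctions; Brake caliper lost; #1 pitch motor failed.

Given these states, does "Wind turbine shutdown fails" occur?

Yes

Rotor brake unavailable [OR]: Encoder is inoperative=occurs, Redundant contactor trips=not, Primary limit switch failed=not → at least one input occurs → occurs.
Emergency stop lost [OR]: Rotor brake unavailable=occurs, #1 pitch motor failed=not → at least one input occurs → occurs.
Yaw brake inoperative [AND]: B rotor brake failed=not, South yaw brake fails=not, Emergency safety PLC faulted=not → not all inputs occur → does not occur.
Pitch system inoperative [OR]: Brake caliper lost=not, Lower encoder 2 faulted=not → no input occurs → does not occur.
Safety chain down [AND]: Pitch battery is inoperative=not, Pitch system inoperative=not → not all inputs occur → does not occur.
Converter path fails [AND]: Backup hydraulic pack malfunctions=not, Safety chain down=not → not all inputs occur → does not occur.
Wind turbine shutdown fails [OR]: Emergency stop lost=occurs, Yaw brake inoperative=not, Converter path fails=not → at least one input occurs → occurs.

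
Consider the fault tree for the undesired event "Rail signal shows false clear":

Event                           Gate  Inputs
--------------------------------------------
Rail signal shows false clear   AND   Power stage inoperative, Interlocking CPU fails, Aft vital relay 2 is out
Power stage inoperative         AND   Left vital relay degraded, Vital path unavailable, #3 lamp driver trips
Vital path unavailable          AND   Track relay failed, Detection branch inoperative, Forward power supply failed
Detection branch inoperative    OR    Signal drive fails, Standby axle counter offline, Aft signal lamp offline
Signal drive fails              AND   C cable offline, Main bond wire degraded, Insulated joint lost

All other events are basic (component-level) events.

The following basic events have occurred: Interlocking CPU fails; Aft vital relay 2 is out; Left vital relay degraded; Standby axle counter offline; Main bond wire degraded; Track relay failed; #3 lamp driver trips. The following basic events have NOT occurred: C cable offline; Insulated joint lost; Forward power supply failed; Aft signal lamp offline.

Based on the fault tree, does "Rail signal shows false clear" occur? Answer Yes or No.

No

Signal drive fails [AND]: C cable offline=not, Main bond wire degraded=occurs, Insulated joint lost=not → not all inputs occur → does not occur.
Detection branch inoperative [OR]: Signal drive fails=not, Standby axle counter offline=occurs, Aft signal lamp offline=not → at least one input occurs → occurs.
Vital path unavailable [AND]: Track relay failed=occurs, Detection branch inoperative=occurs, Forward power supply failed=not → not all inputs occur → does not occur.
Power stage inoperative [AND]: Left vital relay degraded=occurs, Vital path unavailable=not, #3 lamp driver trips=occurs → not all inputs occur → does not occur.
Rail signal shows false clear [AND]: Power stage inoperative=not, Interlocking CPU fails=occurs, Aft vital relay 2 is out=occurs → not all inputs occur → does not occur.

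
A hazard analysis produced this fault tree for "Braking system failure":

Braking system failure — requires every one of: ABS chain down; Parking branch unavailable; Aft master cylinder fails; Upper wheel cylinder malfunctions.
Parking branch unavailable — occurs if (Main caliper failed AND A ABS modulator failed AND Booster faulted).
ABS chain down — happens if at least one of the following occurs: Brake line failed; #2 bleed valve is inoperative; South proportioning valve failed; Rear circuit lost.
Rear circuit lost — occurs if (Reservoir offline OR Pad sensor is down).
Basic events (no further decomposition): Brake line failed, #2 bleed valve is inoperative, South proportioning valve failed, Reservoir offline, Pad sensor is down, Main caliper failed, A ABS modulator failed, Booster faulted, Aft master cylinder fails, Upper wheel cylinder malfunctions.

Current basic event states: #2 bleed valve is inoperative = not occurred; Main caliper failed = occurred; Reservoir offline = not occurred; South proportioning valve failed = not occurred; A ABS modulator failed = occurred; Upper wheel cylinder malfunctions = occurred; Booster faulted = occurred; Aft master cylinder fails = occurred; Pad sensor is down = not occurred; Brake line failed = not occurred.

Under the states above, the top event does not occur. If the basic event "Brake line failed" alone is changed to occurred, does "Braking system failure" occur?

Yes

Counterfactual: set "Brake line failed" to occurred.
Rear circuit lost [OR]: Reservoir offline=not, Pad sensor is down=not → no input occurs → does not occur.
ABS chain down [OR]: Brake line failed=occurs, #2 bleed valve is inoperative=not, South proportioning valve failed=not, Rear circuit lost=not → at least one input occurs → occurs.
Parking branch unavailable [AND]: Main caliper failed=occurs, A ABS modulator failed=occurs, Booster faulted=occurs → all inputs occur → occurs.
Braking system failure [AND]: ABS chain down=occurs, Parking branch unavailable=occurs, Aft master cylinder fails=occurs, Upper wheel cylinder malfunctions=occurs → all inputs occur → occurs.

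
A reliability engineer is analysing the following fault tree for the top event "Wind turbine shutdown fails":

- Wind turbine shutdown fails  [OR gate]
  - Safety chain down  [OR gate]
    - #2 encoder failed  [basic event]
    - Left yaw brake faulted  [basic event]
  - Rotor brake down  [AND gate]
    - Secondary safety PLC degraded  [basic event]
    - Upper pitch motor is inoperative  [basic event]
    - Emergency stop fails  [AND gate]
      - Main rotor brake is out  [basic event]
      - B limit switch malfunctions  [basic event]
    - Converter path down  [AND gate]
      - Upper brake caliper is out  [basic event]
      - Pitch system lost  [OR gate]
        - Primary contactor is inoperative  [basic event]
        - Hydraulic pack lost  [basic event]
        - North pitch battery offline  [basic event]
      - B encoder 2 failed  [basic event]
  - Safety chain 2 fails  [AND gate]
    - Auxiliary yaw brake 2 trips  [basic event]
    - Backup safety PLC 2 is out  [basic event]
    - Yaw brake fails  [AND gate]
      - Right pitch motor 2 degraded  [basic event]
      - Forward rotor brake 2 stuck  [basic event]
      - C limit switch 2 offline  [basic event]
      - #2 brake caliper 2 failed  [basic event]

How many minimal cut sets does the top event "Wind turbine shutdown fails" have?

Safety chain down [OR]: union of children's cut sets → 2 cut set(s).
Emergency stop fails [AND]: one cut set from each child combined → 1 × 1 = 1 cut set(s).
Pitch system lost [OR]: union of children's cut sets → 3 cut set(s).
Converter path down [AND]: one cut set from each child combined → 1 × 3 × 1 = 3 cut set(s).
Rotor brake down [AND]: one cut set from each child combined → 1 × 1 × 1 × 3 = 3 cut set(s).
Yaw brake fails [AND]: one cut set from each child combined → 1 × 1 × 1 × 1 = 1 cut set(s).
Safety chain 2 fails [AND]: one cut set from each child combined → 1 × 1 × 1 = 1 cut set(s).
Wind turbine shutdown fails [OR]: union of children's cut sets → 6 cut set(s).
Minimal cut sets: {#2 encoder failed}; {Left yaw brake faulted}; {B encoder 2 failed, B limit switch malfunctions, Main rotor brake is out, Primary contactor is inoperative, Secondary safety PLC degraded, Upper brake caliper is out, Upper pitch motor is inoperative}; {B encoder 2 failed, B limit switch malfunctions, Hydraulic pack lost, Main rotor brake is out, Secondary safety PLC degraded, Upper brake caliper is out, Upper pitch motor is inoperative}; {B encoder 2 failed, B limit switch malfunctions, Main rotor brake is out, North pitch battery offline, Secondary safety PLC degraded, Upper brake caliper is out, Upper pitch motor is inoperative}; {#2 brake caliper 2 failed, Auxiliary yaw brake 2 trips, Backup safety PLC 2 is out, C limit switch 2 offline, Forward rotor brake 2 stuck, Right pitch motor 2 degraded}.

6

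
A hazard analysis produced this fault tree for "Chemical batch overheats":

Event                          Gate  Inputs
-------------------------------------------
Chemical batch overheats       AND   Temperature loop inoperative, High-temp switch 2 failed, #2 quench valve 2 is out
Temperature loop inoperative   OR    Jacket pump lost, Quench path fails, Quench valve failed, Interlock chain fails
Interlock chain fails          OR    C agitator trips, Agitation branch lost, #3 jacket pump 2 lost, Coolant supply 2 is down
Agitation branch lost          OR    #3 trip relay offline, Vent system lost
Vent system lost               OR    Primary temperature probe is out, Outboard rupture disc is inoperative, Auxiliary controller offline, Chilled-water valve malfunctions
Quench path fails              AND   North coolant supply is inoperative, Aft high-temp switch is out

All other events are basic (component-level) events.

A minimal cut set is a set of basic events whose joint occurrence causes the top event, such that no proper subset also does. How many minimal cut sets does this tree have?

11

Quench path fails [AND]: one cut set from each child combined → 1 × 1 = 1 cut set(s).
Vent system lost [OR]: union of children's cut sets → 4 cut set(s).
Agitation branch lost [OR]: union of children's cut sets → 5 cut set(s).
Interlock chain fails [OR]: union of children's cut sets → 8 cut set(s).
Temperature loop inoperative [OR]: union of children's cut sets → 11 cut set(s).
Chemical batch overheats [AND]: one cut set from each child combined → 11 × 1 × 1 = 11 cut set(s).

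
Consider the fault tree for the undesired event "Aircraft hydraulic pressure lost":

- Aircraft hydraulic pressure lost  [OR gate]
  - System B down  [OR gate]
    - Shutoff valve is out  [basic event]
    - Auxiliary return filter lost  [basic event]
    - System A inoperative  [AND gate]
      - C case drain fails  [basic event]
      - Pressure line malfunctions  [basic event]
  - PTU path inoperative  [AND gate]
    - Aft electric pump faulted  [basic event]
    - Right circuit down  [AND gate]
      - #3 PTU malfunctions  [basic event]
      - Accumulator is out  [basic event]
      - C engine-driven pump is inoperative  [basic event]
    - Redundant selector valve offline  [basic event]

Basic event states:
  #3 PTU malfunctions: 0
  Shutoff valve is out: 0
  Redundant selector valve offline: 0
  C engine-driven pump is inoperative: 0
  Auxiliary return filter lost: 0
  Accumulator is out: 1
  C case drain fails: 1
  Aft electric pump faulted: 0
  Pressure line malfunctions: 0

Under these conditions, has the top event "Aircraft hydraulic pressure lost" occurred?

System A inoperative [AND]: C case drain fails=occurs, Pressure line malfunctions=not → not all inputs occur → does not occur.
System B down [OR]: Shutoff valve is out=not, Auxiliary return filter lost=not, System A inoperative=not → no input occurs → does not occur.
Right circuit down [AND]: #3 PTU malfunctions=not, Accumulator is out=occurs, C engine-driven pump is inoperative=not → not all inputs occur → does not occur.
PTU path inoperative [AND]: Aft electric pump faulted=not, Right circuit down=not, Redundant selector valve offline=not → not all inputs occur → does not occur.
Aircraft hydraulic pressure lost [OR]: System B down=not, PTU path inoperative=not → no input occurs → does not occur.

No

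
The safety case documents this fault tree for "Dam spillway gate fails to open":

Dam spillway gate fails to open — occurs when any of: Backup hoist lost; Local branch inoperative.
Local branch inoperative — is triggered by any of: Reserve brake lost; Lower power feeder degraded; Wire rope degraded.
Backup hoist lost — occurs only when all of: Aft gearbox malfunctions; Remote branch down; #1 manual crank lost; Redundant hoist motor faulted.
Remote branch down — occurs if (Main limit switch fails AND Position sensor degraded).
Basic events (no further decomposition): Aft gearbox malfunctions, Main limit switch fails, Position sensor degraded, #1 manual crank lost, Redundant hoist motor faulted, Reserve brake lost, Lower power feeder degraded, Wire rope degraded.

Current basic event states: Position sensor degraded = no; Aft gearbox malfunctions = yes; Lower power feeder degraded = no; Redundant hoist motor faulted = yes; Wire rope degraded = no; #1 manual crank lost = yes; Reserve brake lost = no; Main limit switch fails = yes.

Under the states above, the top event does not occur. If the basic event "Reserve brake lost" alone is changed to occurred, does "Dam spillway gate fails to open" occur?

Yes

Counterfactual: set "Reserve brake lost" to occurred.
Remote branch down [AND]: Main limit switch fails=occurs, Position sensor degraded=not → not all inputs occur → does not occur.
Backup hoist lost [AND]: Aft gearbox malfunctions=occurs, Remote branch down=not, #1 manual crank lost=occurs, Redundant hoist motor faulted=occurs → not all inputs occur → does not occur.
Local branch inoperative [OR]: Reserve brake lost=occurs, Lower power feeder degraded=not, Wire rope degraded=not → at least one input occurs → occurs.
Dam spillway gate fails to open [OR]: Backup hoist lost=not, Local branch inoperative=occurs → at least one input occurs → occurs.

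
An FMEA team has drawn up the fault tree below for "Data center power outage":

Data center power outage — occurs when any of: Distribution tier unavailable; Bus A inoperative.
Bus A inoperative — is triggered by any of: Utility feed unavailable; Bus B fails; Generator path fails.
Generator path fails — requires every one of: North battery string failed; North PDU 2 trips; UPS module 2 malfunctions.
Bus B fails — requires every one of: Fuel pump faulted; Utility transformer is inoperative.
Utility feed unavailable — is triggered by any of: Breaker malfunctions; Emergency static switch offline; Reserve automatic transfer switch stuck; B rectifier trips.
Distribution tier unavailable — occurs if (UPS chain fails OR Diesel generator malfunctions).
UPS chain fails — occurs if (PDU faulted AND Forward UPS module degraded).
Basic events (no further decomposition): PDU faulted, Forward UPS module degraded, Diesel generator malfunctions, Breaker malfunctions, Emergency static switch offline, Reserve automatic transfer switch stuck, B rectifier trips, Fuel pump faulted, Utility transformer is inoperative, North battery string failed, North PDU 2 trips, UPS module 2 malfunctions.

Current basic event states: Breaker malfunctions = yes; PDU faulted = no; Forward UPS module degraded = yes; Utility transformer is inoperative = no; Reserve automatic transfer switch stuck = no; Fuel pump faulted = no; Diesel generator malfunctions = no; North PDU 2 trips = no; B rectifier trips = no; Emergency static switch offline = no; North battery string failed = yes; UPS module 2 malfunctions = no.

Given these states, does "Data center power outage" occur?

Yes

UPS chain fails [AND]: PDU faulted=not, Forward UPS module degraded=occurs → not all inputs occur → does not occur.
Distribution tier unavailable [OR]: UPS chain fails=not, Diesel generator malfunctions=not → no input occurs → does not occur.
Utility feed unavailable [OR]: Breaker malfunctions=occurs, Emergency static switch offline=not, Reserve automatic transfer switch stuck=not, B rectifier trips=not → at least one input occurs → occurs.
Bus B fails [AND]: Fuel pump faulted=not, Utility transformer is inoperative=not → not all inputs occur → does not occur.
Generator path fails [AND]: North battery string failed=occurs, North PDU 2 trips=not, UPS module 2 malfunctions=not → not all inputs occur → does not occur.
Bus A inoperative [OR]: Utility feed unavailable=occurs, Bus B fails=not, Generator path fails=not → at least one input occurs → occurs.
Data center power outage [OR]: Distribution tier unavailable=not, Bus A inoperative=occurs → at least one input occurs → occurs.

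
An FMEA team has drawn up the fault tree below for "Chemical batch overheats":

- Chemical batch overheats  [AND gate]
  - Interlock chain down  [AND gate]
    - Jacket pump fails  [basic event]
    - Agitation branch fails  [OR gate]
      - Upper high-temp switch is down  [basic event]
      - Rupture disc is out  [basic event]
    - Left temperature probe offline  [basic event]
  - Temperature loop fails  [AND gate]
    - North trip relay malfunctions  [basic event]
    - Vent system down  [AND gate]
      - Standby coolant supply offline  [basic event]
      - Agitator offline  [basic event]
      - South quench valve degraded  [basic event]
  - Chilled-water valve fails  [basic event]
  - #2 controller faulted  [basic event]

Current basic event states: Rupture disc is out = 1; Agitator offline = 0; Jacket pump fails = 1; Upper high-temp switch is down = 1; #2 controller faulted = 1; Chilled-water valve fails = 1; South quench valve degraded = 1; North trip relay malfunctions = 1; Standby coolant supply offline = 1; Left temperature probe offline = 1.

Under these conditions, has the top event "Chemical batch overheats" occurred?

No

Agitation branch fails [OR]: Upper high-temp switch is down=occurs, Rupture disc is out=occurs → at least one input occurs → occurs.
Interlock chain down [AND]: Jacket pump fails=occurs, Agitation branch fails=occurs, Left temperature probe offline=occurs → all inputs occur → occurs.
Vent system down [AND]: Standby coolant supply offline=occurs, Agitator offline=not, South quench valve degraded=occurs → not all inputs occur → does not occur.
Temperature loop fails [AND]: North trip relay malfunctions=occurs, Vent system down=not → not all inputs occur → does not occur.
Chemical batch overheats [AND]: Interlock chain down=occurs, Temperature loop fails=not, Chilled-water valve fails=occurs, #2 controller faulted=occurs → not all inputs occur → does not occur.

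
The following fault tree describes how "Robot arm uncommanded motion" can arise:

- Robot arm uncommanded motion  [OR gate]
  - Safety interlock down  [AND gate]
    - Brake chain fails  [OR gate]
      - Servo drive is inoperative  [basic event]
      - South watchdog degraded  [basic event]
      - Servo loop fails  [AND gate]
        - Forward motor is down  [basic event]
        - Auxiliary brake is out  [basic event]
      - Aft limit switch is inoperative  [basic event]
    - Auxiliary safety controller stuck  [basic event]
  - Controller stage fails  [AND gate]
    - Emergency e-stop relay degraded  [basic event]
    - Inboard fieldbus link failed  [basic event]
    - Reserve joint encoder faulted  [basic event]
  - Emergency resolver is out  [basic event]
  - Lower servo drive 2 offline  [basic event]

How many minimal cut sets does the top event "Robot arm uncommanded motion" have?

7

Servo loop fails [AND]: one cut set from each child combined → 1 × 1 = 1 cut set(s).
Brake chain fails [OR]: union of children's cut sets → 4 cut set(s).
Safety interlock down [AND]: one cut set from each child combined → 4 × 1 = 4 cut set(s).
Controller stage fails [AND]: one cut set from each child combined → 1 × 1 × 1 = 1 cut set(s).
Robot arm uncommanded motion [OR]: union of children's cut sets → 7 cut set(s).
Minimal cut sets: {Auxiliary safety controller stuck, Servo drive is inoperative}; {Auxiliary safety controller stuck, South watchdog degraded}; {Auxiliary brake is out, Auxiliary safety controller stuck, Forward motor is down}; {Aft limit switch is inoperative, Auxiliary safety controller stuck}; {Emergency e-stop relay degraded, Inboard fieldbus link failed, Reserve joint encoder faulted}; {Emergency resolver is out}; {Lower servo drive 2 offline}.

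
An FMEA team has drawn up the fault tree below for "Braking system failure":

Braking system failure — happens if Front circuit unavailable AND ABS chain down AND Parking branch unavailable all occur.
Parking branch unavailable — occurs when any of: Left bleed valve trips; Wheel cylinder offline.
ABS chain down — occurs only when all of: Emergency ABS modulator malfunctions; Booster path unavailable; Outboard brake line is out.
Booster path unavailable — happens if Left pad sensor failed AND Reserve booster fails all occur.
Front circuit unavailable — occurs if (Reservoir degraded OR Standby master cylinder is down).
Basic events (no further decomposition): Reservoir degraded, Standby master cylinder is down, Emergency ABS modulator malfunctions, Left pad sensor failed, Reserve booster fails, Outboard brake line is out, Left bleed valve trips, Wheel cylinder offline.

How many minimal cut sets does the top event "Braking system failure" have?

4

Front circuit unavailable [OR]: union of children's cut sets → 2 cut set(s).
Booster path unavailable [AND]: one cut set from each child combined → 1 × 1 = 1 cut set(s).
ABS chain down [AND]: one cut set from each child combined → 1 × 1 × 1 = 1 cut set(s).
Parking branch unavailable [OR]: union of children's cut sets → 2 cut set(s).
Braking system failure [AND]: one cut set from each child combined → 2 × 1 × 2 = 4 cut set(s).
Minimal cut sets: {Emergency ABS modulator malfunctions, Left bleed valve trips, Left pad sensor failed, Outboard brake line is out, Reserve booster fails, Reservoir degraded}; {Emergency ABS modulator malfunctions, Left pad sensor failed, Outboard brake line is out, Reserve booster fails, Reservoir degraded, Wheel cylinder offline}; {Emergency ABS modulator malfunctions, Left bleed valve trips, Left pad sensor failed, Outboard brake line is out, Reserve booster fails, Standby master cylinder is down}; {Emergency ABS modulator malfunctions, Left pad sensor failed, Outboard brake line is out, Reserve booster fails, Standby master cylinder is down, Wheel cylinder offline}.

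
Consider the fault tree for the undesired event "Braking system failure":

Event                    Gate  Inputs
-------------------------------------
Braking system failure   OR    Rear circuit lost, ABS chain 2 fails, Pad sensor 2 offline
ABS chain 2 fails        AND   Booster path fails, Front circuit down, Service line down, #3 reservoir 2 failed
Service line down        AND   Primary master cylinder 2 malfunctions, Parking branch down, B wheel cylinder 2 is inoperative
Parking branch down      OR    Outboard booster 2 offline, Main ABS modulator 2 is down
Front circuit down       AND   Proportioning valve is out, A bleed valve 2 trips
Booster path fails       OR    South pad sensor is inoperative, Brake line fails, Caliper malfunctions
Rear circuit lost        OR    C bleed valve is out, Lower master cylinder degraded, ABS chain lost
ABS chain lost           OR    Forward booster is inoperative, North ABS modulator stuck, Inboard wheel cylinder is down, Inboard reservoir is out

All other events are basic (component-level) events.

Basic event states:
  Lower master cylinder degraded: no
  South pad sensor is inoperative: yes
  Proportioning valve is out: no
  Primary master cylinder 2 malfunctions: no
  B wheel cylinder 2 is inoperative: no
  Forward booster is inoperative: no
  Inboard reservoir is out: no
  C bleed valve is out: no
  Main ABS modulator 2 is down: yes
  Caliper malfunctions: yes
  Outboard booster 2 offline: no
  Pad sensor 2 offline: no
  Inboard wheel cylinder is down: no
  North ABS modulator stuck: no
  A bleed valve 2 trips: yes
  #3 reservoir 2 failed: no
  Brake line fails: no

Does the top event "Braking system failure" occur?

No

ABS chain lost [OR]: Forward booster is inoperative=not, North ABS modulator stuck=not, Inboard wheel cylinder is down=not, Inboard reservoir is out=not → no input occurs → does not occur.
Rear circuit lost [OR]: C bleed valve is out=not, Lower master cylinder degraded=not, ABS chain lost=not → no input occurs → does not occur.
Booster path fails [OR]: South pad sensor is inoperative=occurs, Brake line fails=not, Caliper malfunctions=occurs → at least one input occurs → occurs.
Front circuit down [AND]: Proportioning valve is out=not, A bleed valve 2 trips=occurs → not all inputs occur → does not occur.
Parking branch down [OR]: Outboard booster 2 offline=not, Main ABS modulator 2 is down=occurs → at least one input occurs → occurs.
Service line down [AND]: Primary master cylinder 2 malfunctions=not, Parking branch down=occurs, B wheel cylinder 2 is inoperative=not → not all inputs occur → does not occur.
ABS chain 2 fails [AND]: Booster path fails=occurs, Front circuit down=not, Service line down=not, #3 reservoir 2 failed=not → not all inputs occur → does not occur.
Braking system failure [OR]: Rear circuit lost=not, ABS chain 2 fails=not, Pad sensor 2 offline=not → no input occurs → does not occur.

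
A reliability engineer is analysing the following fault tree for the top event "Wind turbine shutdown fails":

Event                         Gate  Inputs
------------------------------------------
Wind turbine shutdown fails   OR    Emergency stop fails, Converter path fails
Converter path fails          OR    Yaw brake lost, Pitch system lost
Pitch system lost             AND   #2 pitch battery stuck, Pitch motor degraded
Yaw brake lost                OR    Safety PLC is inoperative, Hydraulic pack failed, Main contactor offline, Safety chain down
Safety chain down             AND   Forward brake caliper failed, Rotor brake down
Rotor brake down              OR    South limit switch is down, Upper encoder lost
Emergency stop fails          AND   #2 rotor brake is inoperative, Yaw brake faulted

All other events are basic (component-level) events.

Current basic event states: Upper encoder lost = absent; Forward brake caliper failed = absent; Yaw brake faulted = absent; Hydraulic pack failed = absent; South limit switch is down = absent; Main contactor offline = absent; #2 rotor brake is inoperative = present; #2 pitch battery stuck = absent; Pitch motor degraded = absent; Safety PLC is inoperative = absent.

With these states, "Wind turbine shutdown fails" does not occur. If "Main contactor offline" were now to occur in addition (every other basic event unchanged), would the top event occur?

Yes

Counterfactual: set "Main contactor offline" to occurred.
Emergency stop fails [AND]: #2 rotor brake is inoperative=occurs, Yaw brake faulted=not → not all inputs occur → does not occur.
Rotor brake down [OR]: South limit switch is down=not, Upper encoder lost=not → no input occurs → does not occur.
Safety chain down [AND]: Forward brake caliper failed=not, Rotor brake down=not → not all inputs occur → does not occur.
Yaw brake lost [OR]: Safety PLC is inoperative=not, Hydraulic pack failed=not, Main contactor offline=occurs, Safety chain down=not → at least one input occurs → occurs.
Pitch system lost [AND]: #2 pitch battery stuck=not, Pitch motor degraded=not → not all inputs occur → does not occur.
Converter path fails [OR]: Yaw brake lost=occurs, Pitch system lost=not → at least one input occurs → occurs.
Wind turbine shutdown fails [OR]: Emergency stop fails=not, Converter path fails=occurs → at least one input occurs → occurs.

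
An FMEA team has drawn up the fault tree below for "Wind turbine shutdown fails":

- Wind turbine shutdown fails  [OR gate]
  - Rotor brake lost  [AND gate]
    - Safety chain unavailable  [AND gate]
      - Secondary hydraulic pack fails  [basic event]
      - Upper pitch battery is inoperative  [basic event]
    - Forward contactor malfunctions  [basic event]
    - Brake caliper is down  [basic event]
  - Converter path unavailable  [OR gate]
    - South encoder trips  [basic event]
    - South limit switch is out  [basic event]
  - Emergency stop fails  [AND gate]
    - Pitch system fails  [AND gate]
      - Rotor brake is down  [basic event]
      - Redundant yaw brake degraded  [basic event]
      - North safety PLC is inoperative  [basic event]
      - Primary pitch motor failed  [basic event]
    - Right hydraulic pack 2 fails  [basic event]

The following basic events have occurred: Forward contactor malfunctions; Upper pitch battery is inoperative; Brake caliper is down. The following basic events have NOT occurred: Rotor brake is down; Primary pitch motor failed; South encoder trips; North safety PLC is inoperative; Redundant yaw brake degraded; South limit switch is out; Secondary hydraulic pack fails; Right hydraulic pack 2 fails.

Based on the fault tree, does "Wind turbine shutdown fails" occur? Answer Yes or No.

Safety chain unavailable [AND]: Secondary hydraulic pack fails=not, Upper pitch battery is inoperative=occurs → not all inputs occur → does not occur.
Rotor brake lost [AND]: Safety chain unavailable=not, Forward contactor malfunctions=occurs, Brake caliper is down=occurs → not all inputs occur → does not occur.
Converter path unavailable [OR]: South encoder trips=not, South limit switch is out=not → no input occurs → does not occur.
Pitch system fails [AND]: Rotor brake is down=not, Redundant yaw brake degraded=not, North safety PLC is inoperative=not, Primary pitch motor failed=not → not all inputs occur → does not occur.
Emergency stop fails [AND]: Pitch system fails=not, Right hydraulic pack 2 fails=not → not all inputs occur → does not occur.
Wind turbine shutdown fails [OR]: Rotor brake lost=not, Converter path unavailable=not, Emergency stop fails=not → no input occurs → does not occur.

No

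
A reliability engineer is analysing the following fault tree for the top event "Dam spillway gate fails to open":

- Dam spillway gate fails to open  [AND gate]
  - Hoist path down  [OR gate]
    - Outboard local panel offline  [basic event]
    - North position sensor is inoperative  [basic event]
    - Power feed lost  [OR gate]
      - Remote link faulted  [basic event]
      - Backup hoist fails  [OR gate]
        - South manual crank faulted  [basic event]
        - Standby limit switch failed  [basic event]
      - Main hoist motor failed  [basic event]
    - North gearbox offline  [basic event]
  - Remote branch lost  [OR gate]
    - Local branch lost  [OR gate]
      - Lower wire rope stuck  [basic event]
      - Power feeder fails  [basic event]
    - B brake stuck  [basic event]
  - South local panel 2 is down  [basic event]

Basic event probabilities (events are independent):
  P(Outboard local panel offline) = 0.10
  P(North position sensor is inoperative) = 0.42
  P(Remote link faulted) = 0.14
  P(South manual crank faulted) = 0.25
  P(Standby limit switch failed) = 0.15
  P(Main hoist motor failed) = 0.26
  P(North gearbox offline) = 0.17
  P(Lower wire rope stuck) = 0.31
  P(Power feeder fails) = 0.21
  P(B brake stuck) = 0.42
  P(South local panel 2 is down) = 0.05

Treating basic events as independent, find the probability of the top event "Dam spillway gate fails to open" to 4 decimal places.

0.0282

P(Backup hoist fails) [OR] = 1 − (1−0.25) × (1−0.15) = 0.362500
P(Power feed lost) [OR] = 1 − (1−0.14) × (1−0.362500) × (1−0.26) = 0.594295
P(Hoist path down) [OR] = 1 − (1−0.10) × (1−0.42) × (1−0.594295) × (1−0.17) = 0.824224
P(Local branch lost) [OR] = 1 − (1−0.31) × (1−0.21) = 0.454900
P(Remote branch lost) [OR] = 1 − (1−0.454900) × (1−0.42) = 0.683842
P(Dam spillway gate fails to open) [AND] = 0.824224 × 0.683842 × 0.05 = 0.028182
Rounded to 4 decimal places: P(Dam spillway gate fails to open) ≈ 0.0282.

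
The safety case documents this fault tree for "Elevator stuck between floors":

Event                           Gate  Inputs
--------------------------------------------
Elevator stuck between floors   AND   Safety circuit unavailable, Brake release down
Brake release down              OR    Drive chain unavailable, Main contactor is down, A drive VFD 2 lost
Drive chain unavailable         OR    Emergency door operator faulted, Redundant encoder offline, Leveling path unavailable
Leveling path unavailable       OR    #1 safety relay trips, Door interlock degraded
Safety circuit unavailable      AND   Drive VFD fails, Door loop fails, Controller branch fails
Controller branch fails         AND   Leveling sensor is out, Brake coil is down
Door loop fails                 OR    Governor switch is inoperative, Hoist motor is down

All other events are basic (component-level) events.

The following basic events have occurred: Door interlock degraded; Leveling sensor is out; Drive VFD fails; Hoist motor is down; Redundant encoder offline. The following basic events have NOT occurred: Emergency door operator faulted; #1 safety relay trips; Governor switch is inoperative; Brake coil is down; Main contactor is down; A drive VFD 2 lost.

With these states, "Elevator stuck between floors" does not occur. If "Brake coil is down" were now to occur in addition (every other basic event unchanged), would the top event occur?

Yes

Counterfactual: set "Brake coil is down" to occurred.
Door loop fails [OR]: Governor switch is inoperative=not, Hoist motor is down=occurs → at least one input occurs → occurs.
Controller branch fails [AND]: Leveling sensor is out=occurs, Brake coil is down=occurs → all inputs occur → occurs.
Safety circuit unavailable [AND]: Drive VFD fails=occurs, Door loop fails=occurs, Controller branch fails=occurs → all inputs occur → occurs.
Leveling path unavailable [OR]: #1 safety relay trips=not, Door interlock degraded=occurs → at least one input occurs → occurs.
Drive chain unavailable [OR]: Emergency door operator faulted=not, Redundant encoder offline=occurs, Leveling path unavailable=occurs → at least one input occurs → occurs.
Brake release down [OR]: Drive chain unavailable=occurs, Main contactor is down=not, A drive VFD 2 lost=not → at least one input occurs → occurs.
Elevator stuck between floors [AND]: Safety circuit unavailable=occurs, Brake release down=occurs → all inputs occur → occurs.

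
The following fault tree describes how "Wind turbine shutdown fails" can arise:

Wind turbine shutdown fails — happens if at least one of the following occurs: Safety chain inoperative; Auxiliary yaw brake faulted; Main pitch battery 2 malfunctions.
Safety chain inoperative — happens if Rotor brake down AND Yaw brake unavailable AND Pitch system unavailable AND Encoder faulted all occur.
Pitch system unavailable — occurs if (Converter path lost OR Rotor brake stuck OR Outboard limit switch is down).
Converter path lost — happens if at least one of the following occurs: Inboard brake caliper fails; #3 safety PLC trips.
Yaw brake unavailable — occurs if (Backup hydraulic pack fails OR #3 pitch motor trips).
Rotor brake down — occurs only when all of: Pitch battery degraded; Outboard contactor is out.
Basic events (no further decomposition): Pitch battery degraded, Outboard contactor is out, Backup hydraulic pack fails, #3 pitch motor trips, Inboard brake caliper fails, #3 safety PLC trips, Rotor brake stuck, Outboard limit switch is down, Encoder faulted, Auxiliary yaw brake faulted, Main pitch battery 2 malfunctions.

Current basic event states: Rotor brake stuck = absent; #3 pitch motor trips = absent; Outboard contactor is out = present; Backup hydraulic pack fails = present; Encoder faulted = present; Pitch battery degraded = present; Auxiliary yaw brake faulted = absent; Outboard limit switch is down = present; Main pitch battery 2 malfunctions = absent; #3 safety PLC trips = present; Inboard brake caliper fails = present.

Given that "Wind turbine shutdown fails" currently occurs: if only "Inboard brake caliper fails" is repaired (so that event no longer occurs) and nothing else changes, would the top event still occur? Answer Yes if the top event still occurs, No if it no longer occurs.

Yes

Counterfactual: set "Inboard brake caliper fails" to not occurred.
Rotor brake down [AND]: Pitch battery degraded=occurs, Outboard contactor is out=occurs → all inputs occur → occurs.
Yaw brake unavailable [OR]: Backup hydraulic pack fails=occurs, #3 pitch motor trips=not → at least one input occurs → occurs.
Converter path lost [OR]: Inboard brake caliper fails=not, #3 safety PLC trips=occurs → at least one input occurs → occurs.
Pitch system unavailable [OR]: Converter path lost=occurs, Rotor brake stuck=not, Outboard limit switch is down=occurs → at least one input occurs → occurs.
Safety chain inoperative [AND]: Rotor brake down=occurs, Yaw brake unavailable=occurs, Pitch system unavailable=occurs, Encoder faulted=occurs → all inputs occur → occurs.
Wind turbine shutdown fails [OR]: Safety chain inoperative=occurs, Auxiliary yaw brake faulted=not, Main pitch battery 2 malfunctions=not → at least one input occurs → occurs.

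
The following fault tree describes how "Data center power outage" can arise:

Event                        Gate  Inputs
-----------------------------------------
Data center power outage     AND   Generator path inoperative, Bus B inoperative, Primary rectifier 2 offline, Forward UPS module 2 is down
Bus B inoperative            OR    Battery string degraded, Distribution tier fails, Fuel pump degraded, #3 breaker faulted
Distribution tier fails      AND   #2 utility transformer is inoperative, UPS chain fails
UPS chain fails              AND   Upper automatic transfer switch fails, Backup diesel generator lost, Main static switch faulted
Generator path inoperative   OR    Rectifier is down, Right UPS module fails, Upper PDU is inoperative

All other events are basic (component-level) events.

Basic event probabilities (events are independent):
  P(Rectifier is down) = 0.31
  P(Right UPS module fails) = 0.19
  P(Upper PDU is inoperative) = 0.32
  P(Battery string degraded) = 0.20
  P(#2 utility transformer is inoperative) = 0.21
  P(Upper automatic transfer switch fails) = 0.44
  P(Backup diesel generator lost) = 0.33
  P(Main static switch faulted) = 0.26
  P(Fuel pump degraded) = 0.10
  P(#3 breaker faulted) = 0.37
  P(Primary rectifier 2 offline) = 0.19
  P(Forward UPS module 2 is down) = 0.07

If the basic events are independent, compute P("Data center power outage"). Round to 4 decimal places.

0.0045

P(Generator path inoperative) [OR] = 1 − (1−0.31) × (1−0.19) × (1−0.32) = 0.619948
P(UPS chain fails) [AND] = 0.44 × 0.33 × 0.26 = 0.037752
P(Distribution tier fails) [AND] = 0.21 × 0.037752 = 0.007928
P(Bus B inoperative) [OR] = 1 − (1−0.20) × (1−0.007928) × (1−0.10) × (1−0.37) = 0.549996
P(Data center power outage) [AND] = 0.619948 × 0.549996 × 0.19 × 0.07 = 0.004535
Rounded to 4 decimal places: P(Data center power outage) ≈ 0.0045.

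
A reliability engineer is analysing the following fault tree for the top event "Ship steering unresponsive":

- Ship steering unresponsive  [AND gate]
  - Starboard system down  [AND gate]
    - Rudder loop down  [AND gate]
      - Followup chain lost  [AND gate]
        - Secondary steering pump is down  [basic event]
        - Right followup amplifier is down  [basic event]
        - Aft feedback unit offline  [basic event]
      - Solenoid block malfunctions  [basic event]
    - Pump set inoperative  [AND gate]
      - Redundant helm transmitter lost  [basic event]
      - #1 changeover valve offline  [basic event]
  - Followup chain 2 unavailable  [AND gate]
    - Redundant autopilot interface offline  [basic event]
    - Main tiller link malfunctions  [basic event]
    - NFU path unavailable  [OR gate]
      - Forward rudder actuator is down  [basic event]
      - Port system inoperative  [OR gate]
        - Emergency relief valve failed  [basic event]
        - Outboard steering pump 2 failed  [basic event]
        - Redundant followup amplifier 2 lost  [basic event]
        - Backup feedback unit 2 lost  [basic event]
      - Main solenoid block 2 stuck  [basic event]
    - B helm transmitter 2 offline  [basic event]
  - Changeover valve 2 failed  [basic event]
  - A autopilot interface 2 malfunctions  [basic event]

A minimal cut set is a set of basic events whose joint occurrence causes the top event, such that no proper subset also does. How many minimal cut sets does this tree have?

Followup chain lost [AND]: one cut set from each child combined → 1 × 1 × 1 = 1 cut set(s).
Rudder loop down [AND]: one cut set from each child combined → 1 × 1 = 1 cut set(s).
Pump set inoperative [AND]: one cut set from each child combined → 1 × 1 = 1 cut set(s).
Starboard system down [AND]: one cut set from each child combined → 1 × 1 = 1 cut set(s).
Port system inoperative [OR]: union of children's cut sets → 4 cut set(s).
NFU path unavailable [OR]: union of children's cut sets → 6 cut set(s).
Followup chain 2 unavailable [AND]: one cut set from each child combined → 1 × 1 × 6 × 1 = 6 cut set(s).
Ship steering unresponsive [AND]: one cut set from each child combined → 1 × 6 × 1 × 1 = 6 cut set(s).
Minimal cut sets: {#1 changeover valve offline, A autopilot interface 2 malfunctions, Aft feedback unit offline, B helm transmitter 2 offline, Changeover valve 2 failed, Forward rudder actuator is down, Main tiller link malfunctions, Redundant autopilot interface offline, Redundant helm transmitter lost, Right followup amplifier is down, Secondary steering pump is down, Solenoid block malfunctions}; {#1 changeover valve offline, A autopilot interface 2 malfunctions, Aft feedback unit offline, B helm transmitter 2 offline, Changeover valve 2 failed, Emergency relief valve failed, Main tiller link malfunctions, Redundant autopilot interface offline, Redundant helm transmitter lost, Right followup amplifier is down, Secondary steering pump is down, Solenoid block malfunctions}; {#1 changeover valve offline, A autopilot interface 2 malfunctions, Aft feedback unit offline, B helm transmitter 2 offline, Changeover valve 2 failed, Main tiller link malfunctions, Outboard steering pump 2 failed, Redundant autopilot interface offline, Redundant helm transmitter lost, Right followup amplifier is down, Secondary steering pump is down, Solenoid block malfunctions}; {#1 changeover valve offline, A autopilot interface 2 malfunctions, Aft feedback unit offline, B helm transmitter 2 offline, Changeover valve 2 failed, Main tiller link malfunctions, Redundant autopilot interface offline, Redundant followup amplifier 2 lost, Redundant helm transmitter lost, Right followup amplifier is down, Secondary steering pump is down, Solenoid block malfunctions}; {#1 changeover valve offline, A autopilot interface 2 malfunctions, Aft feedback unit offline, B helm transmitter 2 offline, Backup feedback unit 2 lost, Changeover valve 2 failed, Main tiller link malfunctions, Redundant autopilot interface offline, Redundant helm transmitter lost, Right followup amplifier is down, Secondary steering pump is down, Solenoid block malfunctions}; {#1 changeover valve offline, A autopilot interface 2 malfunctions, Aft feedback unit offline, B helm transmitter 2 offline, Changeover valve 2 failed, Main solenoid block 2 stuck, Main tiller link malfunctions, Redundant autopilot interface offline, Redundant helm transmitter lost, Right followup amplifier is down, Secondary steering pump is down, Solenoid block malfunctions}.

6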